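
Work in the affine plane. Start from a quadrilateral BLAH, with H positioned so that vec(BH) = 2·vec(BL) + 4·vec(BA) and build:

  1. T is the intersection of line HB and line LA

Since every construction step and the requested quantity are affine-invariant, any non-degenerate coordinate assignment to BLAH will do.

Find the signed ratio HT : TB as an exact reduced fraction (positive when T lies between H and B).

Choose coordinates B = (0, 0), L = (1, 0), A = (0, 1), H = (2, 4).
1. T is the intersection of line HB and line LA ⇒ T = (1/3, 2/3)
T = H + t·(B−H) with t = 5/6, so HT:TB = t:(1−t) = 5/6:1/6

HT:TB = 5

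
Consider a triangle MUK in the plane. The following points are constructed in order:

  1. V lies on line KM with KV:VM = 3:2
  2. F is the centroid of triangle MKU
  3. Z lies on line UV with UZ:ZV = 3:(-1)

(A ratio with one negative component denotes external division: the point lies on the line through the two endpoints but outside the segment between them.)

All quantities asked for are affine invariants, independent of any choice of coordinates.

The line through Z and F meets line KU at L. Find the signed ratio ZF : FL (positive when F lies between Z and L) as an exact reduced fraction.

Assign M = (0, 0), U = (1, 0), K = (0, 1) — the answer is frame-independent, so this choice is without loss of generality.
1. V lies on line KM with KV:VM = 3:2 ⇒ V = (0, 2/5)
2. F is the centroid of triangle MKU ⇒ F = (1/3, 1/3)
3. Z lies on line UV with UZ:ZV = 3:(-1) ⇒ Z = (-1/2, 3/5)
line ZF meets KU at L = (14/17, 3/17)
F = Z + t·(L−Z) with t = 17/27, so ZF:FL = 17/27:10/27

ZF:FL = 17/10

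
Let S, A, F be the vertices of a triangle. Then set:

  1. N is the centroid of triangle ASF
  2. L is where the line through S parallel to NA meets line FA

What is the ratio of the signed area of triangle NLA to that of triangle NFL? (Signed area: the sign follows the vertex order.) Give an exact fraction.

[NLA]:[NFL] = -1/2

Set S = (0, 0), A = (1, 0), F = (0, 1); any affine frame gives the same invariant.
1. N is the centroid of triangle ASF ⇒ N = (1/3, 1/3)
2. L is where the line through S parallel to NA meets line FA ⇒ L = (2, -1)
2·[NLA] = 1/3, 2·[NFL] = -2/3
[NLA]:[NFL] = 1/3:-2/3 = -1/2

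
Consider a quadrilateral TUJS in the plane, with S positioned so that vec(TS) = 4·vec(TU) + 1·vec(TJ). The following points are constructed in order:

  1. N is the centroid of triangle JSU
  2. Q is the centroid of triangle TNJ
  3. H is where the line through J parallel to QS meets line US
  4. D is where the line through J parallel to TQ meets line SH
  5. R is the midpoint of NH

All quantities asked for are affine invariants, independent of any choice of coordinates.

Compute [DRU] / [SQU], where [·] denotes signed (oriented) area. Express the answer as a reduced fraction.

Assign T = (0, 0), U = (1, 0), J = (0, 1), S = (4, 1) — the answer is frame-independent, so this choice is without loss of generality.
1. N is the centroid of triangle JSU ⇒ N = (5/3, 2/3)
2. Q is the centroid of triangle TNJ ⇒ Q = (5/9, 5/9)
3. H is where the line through J parallel to QS meets line US ⇒ H = (124/19, 35/19)
4. D is where the line through J parallel to TQ meets line SH ⇒ D = (-2, -1)
5. R is the midpoint of NH ⇒ R = (467/114, 143/114)
2·[DRU] = -2/3, 2·[SQU] = 19/9
[DRU]:[SQU] = -2/3:19/9 = -6/19

[DRU]:[SQU] = -6/19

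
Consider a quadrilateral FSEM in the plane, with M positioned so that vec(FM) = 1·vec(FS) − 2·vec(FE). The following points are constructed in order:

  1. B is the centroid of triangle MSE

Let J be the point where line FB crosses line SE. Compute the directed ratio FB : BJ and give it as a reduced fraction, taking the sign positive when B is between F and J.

Choose coordinates F = (0, 0), S = (1, 0), E = (0, 1), M = (1, -2).
1. B is the centroid of triangle MSE ⇒ B = (2/3, -1/3)
line FB meets SE at J = (2, -1)
B = F + t·(J−F) with t = 1/3, so FB:BJ = 1/3:2/3

FB:BJ = 1/2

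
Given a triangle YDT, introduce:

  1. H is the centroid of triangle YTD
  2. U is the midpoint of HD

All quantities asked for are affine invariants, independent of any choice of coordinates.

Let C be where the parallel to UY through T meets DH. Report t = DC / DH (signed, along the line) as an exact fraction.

t = 5/2

Assign Y = (0, 0), D = (1, 0), T = (0, 1) — the answer is frame-independent, so this choice is without loss of generality.
1. H is the centroid of triangle YTD ⇒ H = (1/3, 1/3)
2. U is the midpoint of HD ⇒ U = (2/3, 1/6)
through T parallel to UY: direction (-2/3, -1/6); meets DH at C = (-2/3, 5/6)
C = D + t·(H−D) with t = 5/2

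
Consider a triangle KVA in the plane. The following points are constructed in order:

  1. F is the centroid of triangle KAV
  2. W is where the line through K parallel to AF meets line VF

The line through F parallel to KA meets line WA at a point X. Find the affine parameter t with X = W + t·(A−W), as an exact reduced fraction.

t = 2

Set K = (0, 0), V = (1, 0), A = (0, 1); any affine frame gives the same invariant.
1. F is the centroid of triangle KAV ⇒ F = (1/3, 1/3)
2. W is where the line through K parallel to AF meets line VF ⇒ W = (-1/3, 2/3)
through F parallel to KA: direction (0, 1); meets WA at X = (1/3, 4/3)
X = W + t·(A−W) with t = 2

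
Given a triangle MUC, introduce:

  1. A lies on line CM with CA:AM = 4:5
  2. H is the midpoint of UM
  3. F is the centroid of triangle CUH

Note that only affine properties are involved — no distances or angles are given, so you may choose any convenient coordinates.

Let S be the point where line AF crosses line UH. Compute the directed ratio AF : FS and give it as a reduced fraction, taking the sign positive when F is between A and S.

AF:FS = 2/3

Choose coordinates M = (0, 0), U = (1, 0), C = (0, 1).
1. A lies on line CM with CA:AM = 4:5 ⇒ A = (0, 5/9)
2. H is the midpoint of UM ⇒ H = (1/2, 0)
3. F is the centroid of triangle CUH ⇒ F = (1/2, 1/3)
line AF meets UH at S = (5/4, 0)
F = A + t·(S−A) with t = 2/5, so AF:FS = 2/5:3/5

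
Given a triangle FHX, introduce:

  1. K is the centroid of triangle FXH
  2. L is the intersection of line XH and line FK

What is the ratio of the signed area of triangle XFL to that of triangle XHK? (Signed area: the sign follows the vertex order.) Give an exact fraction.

[XFL]:[XHK] = -3/2

Assign F = (0, 0), H = (1, 0), X = (0, 1) — the answer is frame-independent, so this choice is without loss of generality.
1. K is the centroid of triangle FXH ⇒ K = (1/3, 1/3)
2. L is the intersection of line XH and line FK ⇒ L = (1/2, 1/2)
2·[XFL] = 1/2, 2·[XHK] = -1/3
[XFL]:[XHK] = 1/2:-1/3 = -3/2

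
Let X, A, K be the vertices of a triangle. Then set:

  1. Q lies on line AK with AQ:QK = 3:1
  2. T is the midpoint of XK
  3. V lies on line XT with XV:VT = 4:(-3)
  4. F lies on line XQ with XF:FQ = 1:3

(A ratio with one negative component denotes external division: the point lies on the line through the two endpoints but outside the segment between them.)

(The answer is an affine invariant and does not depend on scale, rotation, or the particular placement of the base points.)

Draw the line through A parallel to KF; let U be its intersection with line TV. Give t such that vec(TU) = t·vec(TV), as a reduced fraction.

t = 25/3

Assign X = (0, 0), A = (1, 0), K = (0, 1) — the answer is frame-independent, so this choice is without loss of generality.
1. Q lies on line AK with AQ:QK = 3:1 ⇒ Q = (1/4, 3/4)
2. T is the midpoint of XK ⇒ T = (0, 1/2)
3. V lies on line XT with XV:VT = 4:(-3) ⇒ V = (0, 2)
4. F lies on line XQ with XF:FQ = 1:3 ⇒ F = (1/16, 3/16)
through A parallel to KF: direction (1/16, -13/16); meets TV at U = (0, 13)
U = T + t·(V−T) with t = 25/3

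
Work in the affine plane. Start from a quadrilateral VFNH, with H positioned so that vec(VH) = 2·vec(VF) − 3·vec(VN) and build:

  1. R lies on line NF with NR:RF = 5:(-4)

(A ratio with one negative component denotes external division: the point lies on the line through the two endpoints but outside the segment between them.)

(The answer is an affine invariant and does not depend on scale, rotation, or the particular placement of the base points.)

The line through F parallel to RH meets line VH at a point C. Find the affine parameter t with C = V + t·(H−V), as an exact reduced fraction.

t = -1/7

Set V = (0, 0), F = (1, 0), N = (0, 1), H = (2, -3); any affine frame gives the same invariant.
1. R lies on line NF with NR:RF = 5:(-4) ⇒ R = (5, -4)
through F parallel to RH: direction (-3, 1); meets VH at C = (-2/7, 3/7)
C = V + t·(H−V) with t = -1/7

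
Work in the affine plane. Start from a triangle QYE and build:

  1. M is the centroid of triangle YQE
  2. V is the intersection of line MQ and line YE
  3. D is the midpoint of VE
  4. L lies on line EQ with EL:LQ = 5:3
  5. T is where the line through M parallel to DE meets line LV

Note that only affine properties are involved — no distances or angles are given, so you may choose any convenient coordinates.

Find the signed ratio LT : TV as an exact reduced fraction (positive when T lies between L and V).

LT:TV = 7/8

Assign Q = (0, 0), Y = (1, 0), E = (0, 1) — the answer is frame-independent, so this choice is without loss of generality.
1. M is the centroid of triangle YQE ⇒ M = (1/3, 1/3)
2. V is the intersection of line MQ and line YE ⇒ V = (1/2, 1/2)
3. D is the midpoint of VE ⇒ D = (1/4, 3/4)
4. L lies on line EQ with EL:LQ = 5:3 ⇒ L = (0, 3/8)
5. T is where the line through M parallel to DE meets line LV ⇒ T = (7/30, 13/30)
T = L + t·(V−L) with t = 7/15, so LT:TV = t:(1−t) = 7/15:8/15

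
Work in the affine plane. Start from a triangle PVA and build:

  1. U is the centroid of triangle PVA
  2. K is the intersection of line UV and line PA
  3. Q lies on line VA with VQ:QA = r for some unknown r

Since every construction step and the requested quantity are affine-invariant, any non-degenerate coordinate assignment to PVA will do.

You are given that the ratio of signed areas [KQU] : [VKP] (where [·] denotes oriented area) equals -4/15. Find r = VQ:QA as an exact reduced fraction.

Assign P = (0, 0), V = (1, 0), A = (0, 1) — the answer is frame-independent, so this choice is without loss of generality.
1. U is the centroid of triangle PVA ⇒ U = (1/3, 1/3)
2. K is the intersection of line UV and line PA ⇒ K = (0, 1/2)
3. With VQ:QA = r, write λ = r/(r+1) so Q = V + λ·(A−V); Q is affine-linear in λ
Every point depending on Q is an affine combination of Q and λ-independent points, so each such coordinate is linear in λ; the λ² term in each signed area is a multiple of (A−V)×(A−V) = 0, so 2·[KQU] and 2·[VKP] are each linear in λ. Evaluating at λ=0 and λ=1:
  2·[KQU] = -1/6·λ,   2·[VKP] = 1/2
So [KQU]:[VKP] = (-1/6·λ) / (1/2). Setting this equal to -4/15:
  -1/6·λ = -4/15·(1/2)  ⇒  λ = 4/5
Then r = λ/(1−λ) = (4/5)/(1/5) = 4. Check: with r = 4, Q = (1/5, 4/5) and [KQU]:[VKP] = -4/15 as required.

r = 4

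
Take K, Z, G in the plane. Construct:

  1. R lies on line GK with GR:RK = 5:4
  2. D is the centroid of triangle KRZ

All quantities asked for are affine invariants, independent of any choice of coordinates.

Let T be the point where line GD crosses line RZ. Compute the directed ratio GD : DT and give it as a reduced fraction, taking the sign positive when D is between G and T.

Assign K = (0, 0), Z = (1, 0), G = (0, 1) — the answer is frame-independent, so this choice is without loss of generality.
1. R lies on line GK with GR:RK = 5:4 ⇒ R = (0, 4/9)
2. D is the centroid of triangle KRZ ⇒ D = (1/3, 4/27)
line GD meets RZ at T = (5/19, 56/171)
D = G + t·(T−G) with t = 19/15, so GD:DT = 19/15:-4/15

GD:DT = -19/4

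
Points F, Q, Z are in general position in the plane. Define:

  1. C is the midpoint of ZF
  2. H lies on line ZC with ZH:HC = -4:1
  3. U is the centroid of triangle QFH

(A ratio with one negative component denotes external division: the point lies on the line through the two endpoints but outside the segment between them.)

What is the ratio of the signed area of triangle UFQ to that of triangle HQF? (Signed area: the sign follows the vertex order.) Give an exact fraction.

[UFQ]:[HQF] = -1/3

Choose coordinates F = (0, 0), Q = (1, 0), Z = (0, 1).
1. C is the midpoint of ZF ⇒ C = (0, 1/2)
2. H lies on line ZC with ZH:HC = -4:1 ⇒ H = (0, 1/3)
3. U is the centroid of triangle QFH ⇒ U = (1/3, 1/9)
2·[UFQ] = 1/9, 2·[HQF] = -1/3
[UFQ]:[HQF] = 1/9:-1/3 = -1/3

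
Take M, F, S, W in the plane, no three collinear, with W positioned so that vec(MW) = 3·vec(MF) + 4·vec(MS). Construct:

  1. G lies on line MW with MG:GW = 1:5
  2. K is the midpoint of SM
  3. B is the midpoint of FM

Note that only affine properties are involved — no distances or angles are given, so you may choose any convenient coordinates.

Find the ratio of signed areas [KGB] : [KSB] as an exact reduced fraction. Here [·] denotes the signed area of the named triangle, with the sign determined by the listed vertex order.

[KGB]:[KSB] = 4/3

Set M = (0, 0), F = (1, 0), S = (0, 1), W = (3, 4); any affine frame gives the same invariant.
1. G lies on line MW with MG:GW = 1:5 ⇒ G = (1/2, 2/3)
2. K is the midpoint of SM ⇒ K = (0, 1/2)
3. B is the midpoint of FM ⇒ B = (1/2, 0)
2·[KGB] = -1/3, 2·[KSB] = -1/4
[KGB]:[KSB] = -1/3:-1/4 = 4/3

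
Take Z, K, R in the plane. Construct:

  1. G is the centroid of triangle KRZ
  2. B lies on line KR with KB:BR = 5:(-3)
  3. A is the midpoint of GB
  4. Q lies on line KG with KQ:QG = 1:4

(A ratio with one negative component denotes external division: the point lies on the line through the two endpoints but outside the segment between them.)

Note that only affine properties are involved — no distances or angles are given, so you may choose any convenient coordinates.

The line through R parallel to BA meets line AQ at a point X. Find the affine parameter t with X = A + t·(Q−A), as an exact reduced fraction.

Assign Z = (0, 0), K = (1, 0), R = (0, 1) — the answer is frame-independent, so this choice is without loss of generality.
1. G is the centroid of triangle KRZ ⇒ G = (1/3, 1/3)
2. B lies on line KR with KB:BR = 5:(-3) ⇒ B = (-3/2, 5/2)
3. A is the midpoint of GB ⇒ A = (-7/12, 17/12)
4. Q lies on line KG with KQ:QG = 1:4 ⇒ Q = (13/15, 1/15)
through R parallel to BA: direction (11/12, -13/12); meets AQ at X = (121/240, 97/240)
X = A + t·(Q−A) with t = 3/4

t = 3/4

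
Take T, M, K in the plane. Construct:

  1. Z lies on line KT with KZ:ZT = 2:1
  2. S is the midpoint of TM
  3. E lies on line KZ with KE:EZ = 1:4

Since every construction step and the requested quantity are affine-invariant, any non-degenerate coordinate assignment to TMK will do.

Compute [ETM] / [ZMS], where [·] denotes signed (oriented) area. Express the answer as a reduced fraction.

[ETM]:[ZMS] = -26/5

Work in coordinates with T = (0, 0), M = (1, 0), K = (0, 1).
1. Z lies on line KT with KZ:ZT = 2:1 ⇒ Z = (0, 1/3)
2. S is the midpoint of TM ⇒ S = (1/2, 0)
3. E lies on line KZ with KE:EZ = 1:4 ⇒ E = (0, 13/15)
2·[ETM] = 13/15, 2·[ZMS] = -1/6
[ETM]:[ZMS] = 13/15:-1/6 = -26/5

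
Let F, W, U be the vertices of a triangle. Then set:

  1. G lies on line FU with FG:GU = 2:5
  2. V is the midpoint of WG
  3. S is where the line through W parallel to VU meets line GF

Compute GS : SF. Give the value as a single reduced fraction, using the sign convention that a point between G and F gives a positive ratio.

Choose coordinates F = (0, 0), W = (1, 0), U = (0, 1).
1. G lies on line FU with FG:GU = 2:5 ⇒ G = (0, 2/7)
2. V is the midpoint of WG ⇒ V = (1/2, 1/7)
3. S is where the line through W parallel to VU meets line GF ⇒ S = (0, 12/7)
S = G + t·(F−G) with t = -5, so GS:SF = t:(1−t) = -5:6

GS:SF = -5/6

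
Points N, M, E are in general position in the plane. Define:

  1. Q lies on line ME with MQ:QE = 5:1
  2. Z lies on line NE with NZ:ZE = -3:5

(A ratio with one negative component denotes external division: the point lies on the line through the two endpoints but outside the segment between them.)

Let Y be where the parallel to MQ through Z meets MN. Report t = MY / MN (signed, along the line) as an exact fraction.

Work in coordinates with N = (0, 0), M = (1, 0), E = (0, 1).
1. Q lies on line ME with MQ:QE = 5:1 ⇒ Q = (1/6, 5/6)
2. Z lies on line NE with NZ:ZE = -3:5 ⇒ Z = (0, -3/2)
through Z parallel to MQ: direction (-5/6, 5/6); meets MN at Y = (-3/2, 0)
Y = M + t·(N−M) with t = 5/2

t = 5/2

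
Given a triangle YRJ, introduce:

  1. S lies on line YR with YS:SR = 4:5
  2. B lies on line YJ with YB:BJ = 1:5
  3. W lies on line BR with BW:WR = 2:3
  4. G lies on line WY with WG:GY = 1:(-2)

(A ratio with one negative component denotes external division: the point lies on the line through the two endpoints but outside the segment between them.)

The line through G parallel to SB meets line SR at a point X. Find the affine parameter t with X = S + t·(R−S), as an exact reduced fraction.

Choose coordinates Y = (0, 0), R = (1, 0), J = (0, 1).
1. S lies on line YR with YS:SR = 4:5 ⇒ S = (4/9, 0)
2. B lies on line YJ with YB:BJ = 1:5 ⇒ B = (0, 1/6)
3. W lies on line BR with BW:WR = 2:3 ⇒ W = (2/5, 1/10)
4. G lies on line WY with WG:GY = 1:(-2) ⇒ G = (4/5, 1/5)
through G parallel to SB: direction (-4/9, 1/6); meets SR at X = (4/3, 0)
X = S + t·(R−S) with t = 8/5

t = 8/5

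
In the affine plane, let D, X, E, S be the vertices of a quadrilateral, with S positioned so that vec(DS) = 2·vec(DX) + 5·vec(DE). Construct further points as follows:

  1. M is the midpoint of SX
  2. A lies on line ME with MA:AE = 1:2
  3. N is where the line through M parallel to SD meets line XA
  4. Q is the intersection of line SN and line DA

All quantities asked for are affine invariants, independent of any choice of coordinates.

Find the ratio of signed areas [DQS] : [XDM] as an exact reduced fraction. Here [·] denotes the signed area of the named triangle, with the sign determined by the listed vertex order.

Work in coordinates with D = (0, 0), X = (1, 0), E = (0, 1), S = (2, 5).
1. M is the midpoint of SX ⇒ M = (3/2, 5/2)
2. A lies on line ME with MA:AE = 1:2 ⇒ A = (1, 2)
3. N is where the line through M parallel to SD meets line XA ⇒ N = (1, 5/4)
4. Q is the intersection of line SN and line DA ⇒ Q = (10/7, 20/7)
2·[DQS] = 10/7, 2·[XDM] = -5/2
[DQS]:[XDM] = 10/7:-5/2 = -4/7

[DQS]:[XDM] = -4/7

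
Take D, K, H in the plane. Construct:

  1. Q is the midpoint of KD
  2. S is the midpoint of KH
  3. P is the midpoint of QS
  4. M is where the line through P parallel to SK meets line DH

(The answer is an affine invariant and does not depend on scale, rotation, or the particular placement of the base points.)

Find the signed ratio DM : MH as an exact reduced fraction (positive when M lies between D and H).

DM:MH = 3

Assign D = (0, 0), K = (1, 0), H = (0, 1) — the answer is frame-independent, so this choice is without loss of generality.
1. Q is the midpoint of KD ⇒ Q = (1/2, 0)
2. S is the midpoint of KH ⇒ S = (1/2, 1/2)
3. P is the midpoint of QS ⇒ P = (1/2, 1/4)
4. M is where the line through P parallel to SK meets line DH ⇒ M = (0, 3/4)
M = D + t·(H−D) with t = 3/4, so DM:MH = t:(1−t) = 3/4:1/4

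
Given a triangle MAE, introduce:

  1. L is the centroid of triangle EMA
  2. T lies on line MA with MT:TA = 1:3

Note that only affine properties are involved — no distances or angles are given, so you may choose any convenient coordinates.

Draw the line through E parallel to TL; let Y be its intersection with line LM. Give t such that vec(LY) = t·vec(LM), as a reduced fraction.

Assign M = (0, 0), A = (1, 0), E = (0, 1) — the answer is frame-independent, so this choice is without loss of generality.
1. L is the centroid of triangle EMA ⇒ L = (1/3, 1/3)
2. T lies on line MA with MT:TA = 1:3 ⇒ T = (1/4, 0)
through E parallel to TL: direction (1/12, 1/3); meets LM at Y = (-1/3, -1/3)
Y = L + t·(M−L) with t = 2

t = 2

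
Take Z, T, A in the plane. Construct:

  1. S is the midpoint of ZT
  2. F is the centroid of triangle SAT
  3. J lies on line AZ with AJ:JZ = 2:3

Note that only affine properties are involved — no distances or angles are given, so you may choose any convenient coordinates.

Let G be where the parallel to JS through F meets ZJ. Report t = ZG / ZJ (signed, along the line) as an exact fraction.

t = 14/9

Choose coordinates Z = (0, 0), T = (1, 0), A = (0, 1).
1. S is the midpoint of ZT ⇒ S = (1/2, 0)
2. F is the centroid of triangle SAT ⇒ F = (1/2, 1/3)
3. J lies on line AZ with AJ:JZ = 2:3 ⇒ J = (0, 3/5)
through F parallel to JS: direction (1/2, -3/5); meets ZJ at G = (0, 14/15)
G = Z + t·(J−Z) with t = 14/9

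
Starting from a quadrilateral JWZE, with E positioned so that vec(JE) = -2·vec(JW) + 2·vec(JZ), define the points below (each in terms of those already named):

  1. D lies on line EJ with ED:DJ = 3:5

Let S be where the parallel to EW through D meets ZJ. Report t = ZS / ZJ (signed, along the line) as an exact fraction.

Set J = (0, 0), W = (1, 0), Z = (0, 1), E = (-2, 2); any affine frame gives the same invariant.
1. D lies on line EJ with ED:DJ = 3:5 ⇒ D = (-5/4, 5/4)
through D parallel to EW: direction (3, -2); meets ZJ at S = (0, 5/12)
S = Z + t·(J−Z) with t = 7/12

t = 7/12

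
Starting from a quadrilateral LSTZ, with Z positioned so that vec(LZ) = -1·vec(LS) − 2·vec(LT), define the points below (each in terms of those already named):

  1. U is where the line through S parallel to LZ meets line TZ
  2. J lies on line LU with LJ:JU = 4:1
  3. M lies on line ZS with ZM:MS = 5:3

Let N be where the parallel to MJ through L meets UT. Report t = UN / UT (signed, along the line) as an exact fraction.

Set L = (0, 0), S = (1, 0), T = (0, 1), Z = (-1, -2); any affine frame gives the same invariant.
1. U is where the line through S parallel to LZ meets line TZ ⇒ U = (-3, -8)
2. J lies on line LU with LJ:JU = 4:1 ⇒ J = (-12/5, -32/5)
3. M lies on line ZS with ZM:MS = 5:3 ⇒ M = (1/4, -3/4)
through L parallel to MJ: direction (-53/20, -113/20); meets UT at N = (-53/46, -113/46)
N = U + t·(T−U) with t = 85/138

t = 85/138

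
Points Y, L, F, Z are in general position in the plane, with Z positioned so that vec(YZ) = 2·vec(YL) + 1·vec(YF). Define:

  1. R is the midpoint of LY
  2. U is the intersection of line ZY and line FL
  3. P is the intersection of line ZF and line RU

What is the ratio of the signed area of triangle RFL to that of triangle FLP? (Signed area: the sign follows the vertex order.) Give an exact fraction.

Set Y = (0, 0), L = (1, 0), F = (0, 1), Z = (2, 1); any affine frame gives the same invariant.
1. R is the midpoint of LY ⇒ R = (1/2, 0)
2. U is the intersection of line ZY and line FL ⇒ U = (2/3, 1/3)
3. P is the intersection of line ZF and line RU ⇒ P = (1, 1)
2·[RFL] = -1/2, 2·[FLP] = 1
[RFL]:[FLP] = -1/2:1 = -1/2

[RFL]:[FLP] = -1/2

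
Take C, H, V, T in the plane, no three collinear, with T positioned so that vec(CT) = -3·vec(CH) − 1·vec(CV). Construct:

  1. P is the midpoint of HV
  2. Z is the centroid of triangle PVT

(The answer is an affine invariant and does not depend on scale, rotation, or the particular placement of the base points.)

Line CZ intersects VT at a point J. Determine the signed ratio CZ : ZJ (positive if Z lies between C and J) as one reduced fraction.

Set C = (0, 0), H = (1, 0), V = (0, 1), T = (-3, -1); any affine frame gives the same invariant.
1. P is the midpoint of HV ⇒ P = (1/2, 1/2)
2. Z is the centroid of triangle PVT ⇒ Z = (-5/6, 1/6)
line CZ meets VT at J = (-15/13, 3/13)
Z = C + t·(J−C) with t = 13/18, so CZ:ZJ = 13/18:5/18

CZ:ZJ = 13/5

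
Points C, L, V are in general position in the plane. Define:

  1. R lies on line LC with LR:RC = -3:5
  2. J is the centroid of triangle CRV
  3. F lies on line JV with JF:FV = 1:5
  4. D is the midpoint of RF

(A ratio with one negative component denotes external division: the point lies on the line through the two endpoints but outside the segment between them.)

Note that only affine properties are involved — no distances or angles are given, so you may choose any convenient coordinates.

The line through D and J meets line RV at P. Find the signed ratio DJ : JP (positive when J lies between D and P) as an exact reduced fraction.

Assign C = (0, 0), L = (1, 0), V = (0, 1) — the answer is frame-independent, so this choice is without loss of generality.
1. R lies on line LC with LR:RC = -3:5 ⇒ R = (5/2, 0)
2. J is the centroid of triangle CRV ⇒ J = (5/6, 1/3)
3. F lies on line JV with JF:FV = 1:5 ⇒ F = (25/36, 4/9)
4. D is the midpoint of RF ⇒ D = (115/72, 2/9)
line DJ meets RV at P = (15/7, 1/7)
J = D + t·(P−D) with t = -7/5, so DJ:JP = -7/5:12/5

DJ:JP = -7/12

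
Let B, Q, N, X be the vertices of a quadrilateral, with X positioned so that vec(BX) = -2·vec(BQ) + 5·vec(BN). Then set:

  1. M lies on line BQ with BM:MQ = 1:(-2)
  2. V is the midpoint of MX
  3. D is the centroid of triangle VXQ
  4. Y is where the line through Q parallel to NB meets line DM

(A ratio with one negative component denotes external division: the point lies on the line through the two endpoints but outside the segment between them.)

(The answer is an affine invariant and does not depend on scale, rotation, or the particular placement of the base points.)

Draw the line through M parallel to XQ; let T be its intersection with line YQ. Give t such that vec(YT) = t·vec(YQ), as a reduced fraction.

Choose coordinates B = (0, 0), Q = (1, 0), N = (0, 1), X = (-2, 5).
1. M lies on line BQ with BM:MQ = 1:(-2) ⇒ M = (-1, 0)
2. V is the midpoint of MX ⇒ V = (-3/2, 5/2)
3. D is the centroid of triangle VXQ ⇒ D = (-5/6, 5/2)
4. Y is where the line through Q parallel to NB meets line DM ⇒ Y = (1, 30)
through M parallel to XQ: direction (3, -5); meets YQ at T = (1, -10/3)
T = Y + t·(Q−Y) with t = 10/9

t = 10/9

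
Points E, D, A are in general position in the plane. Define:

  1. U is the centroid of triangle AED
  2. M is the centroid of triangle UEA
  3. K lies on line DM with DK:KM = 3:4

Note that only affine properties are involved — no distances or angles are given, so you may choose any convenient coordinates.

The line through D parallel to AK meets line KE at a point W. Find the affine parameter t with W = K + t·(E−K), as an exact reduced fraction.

t = -4/13

Choose coordinates E = (0, 0), D = (1, 0), A = (0, 1).
1. U is the centroid of triangle AED ⇒ U = (1/3, 1/3)
2. M is the centroid of triangle UEA ⇒ M = (1/9, 4/9)
3. K lies on line DM with DK:KM = 3:4 ⇒ K = (13/21, 4/21)
through D parallel to AK: direction (13/21, -17/21); meets KE at W = (17/21, 68/273)
W = K + t·(E−K) with t = -4/13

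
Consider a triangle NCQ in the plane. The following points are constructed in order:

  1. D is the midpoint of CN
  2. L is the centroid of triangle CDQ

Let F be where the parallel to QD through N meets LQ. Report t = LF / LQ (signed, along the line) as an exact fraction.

t = 4

Assign N = (0, 0), C = (1, 0), Q = (0, 1) — the answer is frame-independent, so this choice is without loss of generality.
1. D is the midpoint of CN ⇒ D = (1/2, 0)
2. L is the centroid of triangle CDQ ⇒ L = (1/2, 1/3)
through N parallel to QD: direction (1/2, -1); meets LQ at F = (-3/2, 3)
F = L + t·(Q−L) with t = 4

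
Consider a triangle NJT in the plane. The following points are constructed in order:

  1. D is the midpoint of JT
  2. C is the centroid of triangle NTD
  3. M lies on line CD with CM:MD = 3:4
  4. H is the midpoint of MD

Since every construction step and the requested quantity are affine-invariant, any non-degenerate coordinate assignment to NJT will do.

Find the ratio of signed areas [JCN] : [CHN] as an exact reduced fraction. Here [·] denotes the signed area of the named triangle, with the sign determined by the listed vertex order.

[JCN]:[CHN] = -21/5

Set N = (0, 0), J = (1, 0), T = (0, 1); any affine frame gives the same invariant.
1. D is the midpoint of JT ⇒ D = (1/2, 1/2)
2. C is the centroid of triangle NTD ⇒ C = (1/6, 1/2)
3. M lies on line CD with CM:MD = 3:4 ⇒ M = (13/42, 1/2)
4. H is the midpoint of MD ⇒ H = (17/42, 1/2)
2·[JCN] = 1/2, 2·[CHN] = -5/42
[JCN]:[CHN] = 1/2:-5/42 = -21/5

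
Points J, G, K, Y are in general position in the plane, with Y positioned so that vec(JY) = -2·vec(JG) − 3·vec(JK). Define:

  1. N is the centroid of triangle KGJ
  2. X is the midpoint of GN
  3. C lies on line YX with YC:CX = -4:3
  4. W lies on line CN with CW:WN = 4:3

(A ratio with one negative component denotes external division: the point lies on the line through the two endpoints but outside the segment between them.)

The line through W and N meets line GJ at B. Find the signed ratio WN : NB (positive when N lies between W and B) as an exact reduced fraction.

WN:NB = 12

Assign J = (0, 0), G = (1, 0), K = (0, 1), Y = (-2, -3) — the answer is frame-independent, so this choice is without loss of generality.
1. N is the centroid of triangle KGJ ⇒ N = (1/3, 1/3)
2. X is the midpoint of GN ⇒ X = (2/3, 1/6)
3. C lies on line YX with YC:CX = -4:3 ⇒ C = (26/3, 29/3)
4. W lies on line CN with CW:WN = 4:3 ⇒ W = (82/21, 13/3)
line WN meets GJ at B = (1/28, 0)
N = W + t·(B−W) with t = 12/13, so WN:NB = 12/13:1/13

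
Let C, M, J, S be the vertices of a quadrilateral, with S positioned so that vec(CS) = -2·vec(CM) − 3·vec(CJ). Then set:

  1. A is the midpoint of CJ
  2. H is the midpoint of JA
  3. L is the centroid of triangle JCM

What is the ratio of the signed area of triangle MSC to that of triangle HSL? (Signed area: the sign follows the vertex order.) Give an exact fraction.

Work in coordinates with C = (0, 0), M = (1, 0), J = (0, 1), S = (-2, -3).
1. A is the midpoint of CJ ⇒ A = (0, 1/2)
2. H is the midpoint of JA ⇒ H = (0, 3/4)
3. L is the centroid of triangle JCM ⇒ L = (1/3, 1/3)
2·[MSC] = -3, 2·[HSL] = 25/12
[MSC]:[HSL] = -3:25/12 = -36/25

[MSC]:[HSL] = -36/25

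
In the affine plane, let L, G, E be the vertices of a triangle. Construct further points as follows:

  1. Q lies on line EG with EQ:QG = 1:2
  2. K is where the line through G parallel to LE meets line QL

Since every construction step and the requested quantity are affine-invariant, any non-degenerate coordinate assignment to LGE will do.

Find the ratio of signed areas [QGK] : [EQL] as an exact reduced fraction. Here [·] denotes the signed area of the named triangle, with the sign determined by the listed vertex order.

[QGK]:[EQL] = -4

Work in coordinates with L = (0, 0), G = (1, 0), E = (0, 1).
1. Q lies on line EG with EQ:QG = 1:2 ⇒ Q = (1/3, 2/3)
2. K is where the line through G parallel to LE meets line QL ⇒ K = (1, 2)
2·[QGK] = 4/3, 2·[EQL] = -1/3
[QGK]:[EQL] = 4/3:-1/3 = -4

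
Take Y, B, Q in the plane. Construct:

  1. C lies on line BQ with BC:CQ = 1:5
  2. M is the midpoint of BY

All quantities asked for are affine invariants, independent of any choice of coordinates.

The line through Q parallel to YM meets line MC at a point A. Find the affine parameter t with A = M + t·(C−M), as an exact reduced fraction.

t = 6

Work in coordinates with Y = (0, 0), B = (1, 0), Q = (0, 1).
1. C lies on line BQ with BC:CQ = 1:5 ⇒ C = (5/6, 1/6)
2. M is the midpoint of BY ⇒ M = (1/2, 0)
through Q parallel to YM: direction (1/2, 0); meets MC at A = (5/2, 1)
A = M + t·(C−M) with t = 6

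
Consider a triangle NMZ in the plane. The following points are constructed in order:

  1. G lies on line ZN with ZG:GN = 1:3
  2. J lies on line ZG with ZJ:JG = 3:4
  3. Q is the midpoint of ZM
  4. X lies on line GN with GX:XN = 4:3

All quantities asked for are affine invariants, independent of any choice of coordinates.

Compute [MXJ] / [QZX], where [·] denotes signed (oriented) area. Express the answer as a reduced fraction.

Set N = (0, 0), M = (1, 0), Z = (0, 1); any affine frame gives the same invariant.
1. G lies on line ZN with ZG:GN = 1:3 ⇒ G = (0, 3/4)
2. J lies on line ZG with ZJ:JG = 3:4 ⇒ J = (0, 25/28)
3. Q is the midpoint of ZM ⇒ Q = (1/2, 1/2)
4. X lies on line GN with GX:XN = 4:3 ⇒ X = (0, 9/28)
2·[MXJ] = -4/7, 2·[QZX] = 19/56
[MXJ]:[QZX] = -4/7:19/56 = -32/19

[MXJ]:[QZX] = -32/19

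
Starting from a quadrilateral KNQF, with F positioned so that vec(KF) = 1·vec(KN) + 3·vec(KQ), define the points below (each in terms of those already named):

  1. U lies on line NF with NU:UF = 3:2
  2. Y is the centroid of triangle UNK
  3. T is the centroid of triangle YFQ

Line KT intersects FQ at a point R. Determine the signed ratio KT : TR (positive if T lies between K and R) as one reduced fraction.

KT:TR = 19/26

Work in coordinates with K = (0, 0), N = (1, 0), Q = (0, 1), F = (1, 3).
1. U lies on line NF with NU:UF = 3:2 ⇒ U = (1, 9/5)
2. Y is the centroid of triangle UNK ⇒ Y = (2/3, 3/5)
3. T is the centroid of triangle YFQ ⇒ T = (5/9, 23/15)
line KT meets FQ at R = (25/19, 69/19)
T = K + t·(R−K) with t = 19/45, so KT:TR = 19/45:26/45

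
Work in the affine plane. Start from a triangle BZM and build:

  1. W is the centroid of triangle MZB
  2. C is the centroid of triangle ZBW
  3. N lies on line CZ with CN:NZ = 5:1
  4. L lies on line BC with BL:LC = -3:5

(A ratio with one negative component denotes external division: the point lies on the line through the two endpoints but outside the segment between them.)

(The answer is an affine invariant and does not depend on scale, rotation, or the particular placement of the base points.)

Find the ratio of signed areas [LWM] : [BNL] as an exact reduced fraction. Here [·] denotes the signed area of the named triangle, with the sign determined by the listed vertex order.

Choose coordinates B = (0, 0), Z = (1, 0), M = (0, 1).
1. W is the centroid of triangle MZB ⇒ W = (1/3, 1/3)
2. C is the centroid of triangle ZBW ⇒ C = (4/9, 1/9)
3. N lies on line CZ with CN:NZ = 5:1 ⇒ N = (49/54, 1/54)
4. L lies on line BC with BL:LC = -3:5 ⇒ L = (-2/3, -1/6)
2·[LWM] = 5/6, 2·[BNL] = -5/36
[LWM]:[BNL] = 5/6:-5/36 = -6

[LWM]:[BNL] = -6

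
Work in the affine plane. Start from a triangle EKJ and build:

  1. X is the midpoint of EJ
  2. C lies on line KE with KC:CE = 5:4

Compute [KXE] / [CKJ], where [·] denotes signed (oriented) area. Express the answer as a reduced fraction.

Assign E = (0, 0), K = (1, 0), J = (0, 1) — the answer is frame-independent, so this choice is without loss of generality.
1. X is the midpoint of EJ ⇒ X = (0, 1/2)
2. C lies on line KE with KC:CE = 5:4 ⇒ C = (4/9, 0)
2·[KXE] = 1/2, 2·[CKJ] = 5/9
[KXE]:[CKJ] = 1/2:5/9 = 9/10

[KXE]:[CKJ] = 9/10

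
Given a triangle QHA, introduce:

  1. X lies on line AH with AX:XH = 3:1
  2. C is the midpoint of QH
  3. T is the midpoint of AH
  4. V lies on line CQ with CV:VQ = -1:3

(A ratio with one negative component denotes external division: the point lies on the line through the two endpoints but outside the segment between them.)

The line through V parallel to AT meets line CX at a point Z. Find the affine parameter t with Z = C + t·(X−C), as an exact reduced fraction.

t = 1/2

Work in coordinates with Q = (0, 0), H = (1, 0), A = (0, 1).
1. X lies on line AH with AX:XH = 3:1 ⇒ X = (3/4, 1/4)
2. C is the midpoint of QH ⇒ C = (1/2, 0)
3. T is the midpoint of AH ⇒ T = (1/2, 1/2)
4. V lies on line CQ with CV:VQ = -1:3 ⇒ V = (3/4, 0)
through V parallel to AT: direction (1/2, -1/2); meets CX at Z = (5/8, 1/8)
Z = C + t·(X−C) with t = 1/2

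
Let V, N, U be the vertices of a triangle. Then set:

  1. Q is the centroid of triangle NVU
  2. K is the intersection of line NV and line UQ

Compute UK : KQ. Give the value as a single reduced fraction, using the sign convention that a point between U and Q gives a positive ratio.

Work in coordinates with V = (0, 0), N = (1, 0), U = (0, 1).
1. Q is the centroid of triangle NVU ⇒ Q = (1/3, 1/3)
2. K is the intersection of line NV and line UQ ⇒ K = (1/2, 0)
K = U + t·(Q−U) with t = 3/2, so UK:KQ = t:(1−t) = 3/2:-1/2

UK:KQ = -3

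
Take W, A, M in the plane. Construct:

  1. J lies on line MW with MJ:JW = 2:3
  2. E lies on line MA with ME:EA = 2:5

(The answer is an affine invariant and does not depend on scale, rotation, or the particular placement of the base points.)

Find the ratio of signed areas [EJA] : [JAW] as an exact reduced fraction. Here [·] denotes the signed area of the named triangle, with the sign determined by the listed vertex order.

Set W = (0, 0), A = (1, 0), M = (0, 1); any affine frame gives the same invariant.
1. J lies on line MW with MJ:JW = 2:3 ⇒ J = (0, 3/5)
2. E lies on line MA with ME:EA = 2:5 ⇒ E = (2/7, 5/7)
2·[EJA] = 2/7, 2·[JAW] = -3/5
[EJA]:[JAW] = 2/7:-3/5 = -10/21

[EJA]:[JAW] = -10/21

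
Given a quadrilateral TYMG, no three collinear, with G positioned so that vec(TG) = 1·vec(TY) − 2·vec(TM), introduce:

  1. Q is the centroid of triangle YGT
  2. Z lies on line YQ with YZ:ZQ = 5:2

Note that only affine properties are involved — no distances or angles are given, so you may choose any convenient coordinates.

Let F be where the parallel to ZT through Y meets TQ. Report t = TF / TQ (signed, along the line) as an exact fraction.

Set T = (0, 0), Y = (1, 0), M = (0, 1), G = (1, -2); any affine frame gives the same invariant.
1. Q is the centroid of triangle YGT ⇒ Q = (2/3, -2/3)
2. Z lies on line YQ with YZ:ZQ = 5:2 ⇒ Z = (16/21, -10/21)
through Y parallel to ZT: direction (-16/21, 10/21); meets TQ at F = (-5/3, 5/3)
F = T + t·(Q−T) with t = -5/2

t = -5/2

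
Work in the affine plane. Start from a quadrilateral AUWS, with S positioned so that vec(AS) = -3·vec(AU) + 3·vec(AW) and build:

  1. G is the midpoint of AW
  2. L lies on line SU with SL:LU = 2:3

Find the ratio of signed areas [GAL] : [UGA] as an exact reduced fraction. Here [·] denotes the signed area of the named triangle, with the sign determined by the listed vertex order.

Set A = (0, 0), U = (1, 0), W = (0, 1), S = (-3, 3); any affine frame gives the same invariant.
1. G is the midpoint of AW ⇒ G = (0, 1/2)
2. L lies on line SU with SL:LU = 2:3 ⇒ L = (-7/5, 9/5)
2·[GAL] = -7/10, 2·[UGA] = 1/2
[GAL]:[UGA] = -7/10:1/2 = -7/5

[GAL]:[UGA] = -7/5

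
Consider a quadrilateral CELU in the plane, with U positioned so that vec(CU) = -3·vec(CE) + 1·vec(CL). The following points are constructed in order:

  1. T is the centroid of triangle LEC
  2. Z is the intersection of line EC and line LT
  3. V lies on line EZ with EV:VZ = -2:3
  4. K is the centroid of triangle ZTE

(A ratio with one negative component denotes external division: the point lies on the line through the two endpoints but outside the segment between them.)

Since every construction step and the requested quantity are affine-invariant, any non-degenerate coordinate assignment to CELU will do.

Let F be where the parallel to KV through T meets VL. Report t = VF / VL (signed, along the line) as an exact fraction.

t = 5/21

Assign C = (0, 0), E = (1, 0), L = (0, 1), U = (-3, 1) — the answer is frame-independent, so this choice is without loss of generality.
1. T is the centroid of triangle LEC ⇒ T = (1/3, 1/3)
2. Z is the intersection of line EC and line LT ⇒ Z = (1/2, 0)
3. V lies on line EZ with EV:VZ = -2:3 ⇒ V = (2, 0)
4. K is the centroid of triangle ZTE ⇒ K = (11/18, 1/9)
through T parallel to KV: direction (25/18, -1/9); meets VL at F = (32/21, 5/21)
F = V + t·(L−V) with t = 5/21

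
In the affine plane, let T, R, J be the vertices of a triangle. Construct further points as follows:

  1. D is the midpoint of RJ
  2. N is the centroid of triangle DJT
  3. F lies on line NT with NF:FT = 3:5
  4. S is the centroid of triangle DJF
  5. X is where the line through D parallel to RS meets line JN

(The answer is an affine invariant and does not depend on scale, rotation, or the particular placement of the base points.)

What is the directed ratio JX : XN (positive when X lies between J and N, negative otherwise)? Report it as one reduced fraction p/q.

Assign T = (0, 0), R = (1, 0), J = (0, 1) — the answer is frame-independent, so this choice is without loss of generality.
1. D is the midpoint of RJ ⇒ D = (1/2, 1/2)
2. N is the centroid of triangle DJT ⇒ N = (1/6, 1/2)
3. F lies on line NT with NF:FT = 3:5 ⇒ F = (5/48, 5/16)
4. S is the centroid of triangle DJF ⇒ S = (29/144, 29/48)
5. X is where the line through D parallel to RS meets line JN ⇒ X = (7/129, 36/43)
X = J + t·(N−J) with t = 14/43, so JX:XN = t:(1−t) = 14/43:29/43

JX:XN = 14/29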